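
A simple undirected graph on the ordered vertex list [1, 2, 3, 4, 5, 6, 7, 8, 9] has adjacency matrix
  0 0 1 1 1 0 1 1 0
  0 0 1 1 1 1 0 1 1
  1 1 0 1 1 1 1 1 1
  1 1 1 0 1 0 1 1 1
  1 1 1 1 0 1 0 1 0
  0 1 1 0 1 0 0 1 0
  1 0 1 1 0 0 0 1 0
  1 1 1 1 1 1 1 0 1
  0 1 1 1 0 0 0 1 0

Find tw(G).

A width-4 tree decomposition is:
Bags: B1 = {2, 3, 4, 8, 9}  B2 = {2, 3, 4, 5, 8}  B3 = {1, 3, 4, 5, 8}  B4 = {1, 3, 4, 7, 8}  B5 = {2, 3, 5, 6, 8}
Tree: B1–B2, B2–B3, B3–B4, B2–B5
Every bag has size at most 5, so the width is 5 − 1 = 4 and tw(G) ≤ 4. On the other hand G contains the 5-clique {1, 3, 4, 5, 8}. A clique must lie in a single bag of any decomposition, so no decomposition can have width below 4. Hence tw(G) = 4 exactly.

4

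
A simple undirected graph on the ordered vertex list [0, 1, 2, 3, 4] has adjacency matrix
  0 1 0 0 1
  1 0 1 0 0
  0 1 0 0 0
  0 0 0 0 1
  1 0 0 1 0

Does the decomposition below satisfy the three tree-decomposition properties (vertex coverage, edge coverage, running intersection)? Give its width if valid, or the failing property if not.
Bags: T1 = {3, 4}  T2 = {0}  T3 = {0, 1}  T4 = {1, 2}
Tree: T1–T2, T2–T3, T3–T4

A tree decomposition must satisfy three properties: every vertex lies in some bag; for every edge, both endpoints lie together in some bag; and for every vertex, the bags containing it form a connected subtree. Here edge (4,0) lies in no bag, so the decomposition is invalid.

No — edge (4,0) lies in no bag.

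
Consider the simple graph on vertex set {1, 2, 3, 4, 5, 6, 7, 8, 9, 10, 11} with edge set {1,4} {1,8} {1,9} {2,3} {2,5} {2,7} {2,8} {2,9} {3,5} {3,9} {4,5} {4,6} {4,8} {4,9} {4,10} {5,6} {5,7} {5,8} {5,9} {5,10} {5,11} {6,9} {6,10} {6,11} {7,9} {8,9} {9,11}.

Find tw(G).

A width-3 tree decomposition is:
Bags: B1 = {4, 5, 8, 9}  B2 = {2, 5, 8, 9}  B3 = {4, 5, 6, 9}  B4 = {2, 3, 5, 9}  B5 = {5, 6, 9, 11}  B6 = {1, 4, 8, 9}  B7 = {2, 5, 7, 9}  B8 = {4, 5, 6, 10}
Tree: B1–B2, B1–B3, B2–B4, B3–B5, B1–B6, B2–B7, B3–B8
Each bag holds 4 vertices, so the decomposition has width 3, which upper-bounds the treewidth. On the other hand G contains the 4-clique {1, 4, 8, 9}. A clique must lie in a single bag of any decomposition, so no decomposition can have width below 3. Combining the bounds, tw(G) = 3.

3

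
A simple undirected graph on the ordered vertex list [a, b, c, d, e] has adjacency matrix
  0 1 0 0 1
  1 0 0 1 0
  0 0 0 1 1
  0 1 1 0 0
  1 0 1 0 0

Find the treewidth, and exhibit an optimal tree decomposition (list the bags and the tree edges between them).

The largest bag has 3 vertices, giving width 2; this decomposition certifies tw(G) ≤ 2. The edges c–d–b–a–e–c form a cycle, so G is not a tree and its treewidth is at least 2. Combining the bounds, tw(G) = 2.

Treewidth 2.
Bags: B1 = {b, c, d}  B2 = {a, b, c}  B3 = {a, c, e}
Tree: B1–B2, B2–B3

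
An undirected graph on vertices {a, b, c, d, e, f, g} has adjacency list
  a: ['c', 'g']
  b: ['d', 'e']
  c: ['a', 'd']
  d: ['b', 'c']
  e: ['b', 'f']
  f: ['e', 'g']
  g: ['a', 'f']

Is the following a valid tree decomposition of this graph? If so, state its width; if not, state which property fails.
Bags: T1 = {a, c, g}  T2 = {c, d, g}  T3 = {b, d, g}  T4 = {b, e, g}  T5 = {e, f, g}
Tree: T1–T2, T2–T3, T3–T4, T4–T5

Every vertex of G appears in some bag (union = {a, b, c, d, e, f, g}); every edge is covered by a bag; and for each vertex v the set of bags containing v is connected in the bag tree. The decomposition is therefore valid. The largest bag has 3 vertices, so the width is 2.

Yes; width 2.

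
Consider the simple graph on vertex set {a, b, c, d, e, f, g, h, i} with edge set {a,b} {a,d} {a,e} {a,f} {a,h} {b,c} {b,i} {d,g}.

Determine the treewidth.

1

A width-1 tree decomposition is:
Bags: B1 = {a, e}  B2 = {a, b}  B3 = {b, c}  B4 = {a, d}  B5 = {a, h}  B6 = {b, i}  B7 = {d, g}  B8 = {a, f}
Tree: B1–B2, B2–B3, B2–B4, B4–B5, B2–B6, B4–B7, B1–B8
The largest bag has 2 vertices, giving width 1; this decomposition certifies tw(G) ≤ 1. G has an edge, so its treewidth is at least 1. The upper and lower bounds meet at 1, so that is the treewidth.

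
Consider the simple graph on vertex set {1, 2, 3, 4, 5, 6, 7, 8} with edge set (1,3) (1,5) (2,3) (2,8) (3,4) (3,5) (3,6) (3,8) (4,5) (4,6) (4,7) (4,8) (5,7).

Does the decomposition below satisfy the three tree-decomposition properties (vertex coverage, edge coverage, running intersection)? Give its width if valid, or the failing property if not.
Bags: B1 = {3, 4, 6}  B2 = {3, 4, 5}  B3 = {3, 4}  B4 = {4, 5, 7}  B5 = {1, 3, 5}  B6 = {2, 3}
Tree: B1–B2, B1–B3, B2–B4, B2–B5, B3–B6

A tree decomposition must satisfy three properties: every vertex lies in some bag; for every edge, both endpoints lie together in some bag; and for every vertex, the bags containing it form a connected subtree. Here vertex 8 appears in no bag, so the decomposition is invalid.

No — vertex 8 appears in no bag.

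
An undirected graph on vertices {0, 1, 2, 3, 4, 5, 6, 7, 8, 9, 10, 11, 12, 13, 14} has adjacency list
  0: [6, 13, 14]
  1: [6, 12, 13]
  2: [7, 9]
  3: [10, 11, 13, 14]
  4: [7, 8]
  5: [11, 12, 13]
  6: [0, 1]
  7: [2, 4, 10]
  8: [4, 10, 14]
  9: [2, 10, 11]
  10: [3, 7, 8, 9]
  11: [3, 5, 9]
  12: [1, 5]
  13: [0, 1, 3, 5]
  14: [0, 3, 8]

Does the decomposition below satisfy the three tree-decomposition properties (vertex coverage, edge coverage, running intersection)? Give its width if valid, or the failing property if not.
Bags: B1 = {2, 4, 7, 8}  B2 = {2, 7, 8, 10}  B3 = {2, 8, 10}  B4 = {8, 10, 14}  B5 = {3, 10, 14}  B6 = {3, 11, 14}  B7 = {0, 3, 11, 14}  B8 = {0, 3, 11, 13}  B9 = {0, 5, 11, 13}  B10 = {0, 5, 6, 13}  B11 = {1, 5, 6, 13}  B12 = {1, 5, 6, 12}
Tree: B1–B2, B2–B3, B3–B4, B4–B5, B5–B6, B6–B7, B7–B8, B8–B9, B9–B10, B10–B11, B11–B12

No — vertex 9 appears in no bag.

A tree decomposition must satisfy three properties: every vertex lies in some bag; for every edge, both endpoints lie together in some bag; and for every vertex, the bags containing it form a connected subtree. Here vertex 9 appears in no bag, so the decomposition is invalid.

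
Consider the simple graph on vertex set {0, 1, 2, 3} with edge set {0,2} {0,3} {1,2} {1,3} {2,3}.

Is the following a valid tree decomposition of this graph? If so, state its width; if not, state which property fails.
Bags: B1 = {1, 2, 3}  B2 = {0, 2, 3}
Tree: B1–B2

Every vertex of G appears in some bag (union = {0, 1, 2, 3}); every edge is covered by a bag; and for each vertex v the set of bags containing v is connected in the bag tree. The decomposition is therefore valid. The largest bag has 3 vertices, so the width is 2.

Yes; width 2.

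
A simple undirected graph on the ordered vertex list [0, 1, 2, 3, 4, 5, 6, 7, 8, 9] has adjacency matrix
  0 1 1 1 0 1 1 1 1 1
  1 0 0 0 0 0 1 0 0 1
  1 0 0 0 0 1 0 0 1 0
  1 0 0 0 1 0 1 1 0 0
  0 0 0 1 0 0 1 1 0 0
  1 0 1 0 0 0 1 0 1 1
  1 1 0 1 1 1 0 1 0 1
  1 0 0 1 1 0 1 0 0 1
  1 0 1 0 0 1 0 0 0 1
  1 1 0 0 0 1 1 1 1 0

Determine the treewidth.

A width-3 tree decomposition is:
Bags: B1 = {0, 5, 8, 9}  B2 = {0, 5, 6, 9}  B3 = {0, 6, 7, 9}  B4 = {0, 3, 6, 7}  B5 = {3, 4, 6, 7}  B6 = {0, 2, 5, 8}  B7 = {0, 1, 6, 9}
Tree: B1–B2, B2–B3, B3–B4, B4–B5, B1–B6, B3–B7
Every bag has size at most 4, so the width is 4 − 1 = 3 and tw(G) ≤ 3. On the other hand G contains the 4-clique {0, 5, 8, 9}. A clique must lie in a single bag of any decomposition, so no decomposition can have width below 3. Hence tw(G) = 3 exactly.

3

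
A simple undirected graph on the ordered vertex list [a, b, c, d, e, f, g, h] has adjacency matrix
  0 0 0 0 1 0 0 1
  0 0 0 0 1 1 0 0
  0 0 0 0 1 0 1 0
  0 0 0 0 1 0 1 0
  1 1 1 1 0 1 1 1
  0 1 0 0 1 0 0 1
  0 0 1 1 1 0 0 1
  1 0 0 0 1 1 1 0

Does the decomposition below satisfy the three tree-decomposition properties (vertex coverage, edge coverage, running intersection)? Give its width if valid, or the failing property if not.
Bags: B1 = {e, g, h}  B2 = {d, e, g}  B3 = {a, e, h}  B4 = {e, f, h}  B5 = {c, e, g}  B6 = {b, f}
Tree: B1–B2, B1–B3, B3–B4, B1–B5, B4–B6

A tree decomposition must satisfy three properties: every vertex lies in some bag; for every edge, both endpoints lie together in some bag; and for every vertex, the bags containing it form a connected subtree. Here edge (e,b) lies in no bag, so the decomposition is invalid.

No — edge (e,b) lies in no bag.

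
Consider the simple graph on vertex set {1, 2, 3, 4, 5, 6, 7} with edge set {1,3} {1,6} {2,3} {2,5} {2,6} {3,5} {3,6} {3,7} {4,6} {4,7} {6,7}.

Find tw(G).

A width-2 tree decomposition is:
Bags: B1 = {3, 6, 7}  B2 = {2, 3, 6}  B3 = {4, 6, 7}  B4 = {1, 3, 6}  B5 = {2, 3, 5}
Tree: B1–B2, B1–B3, B1–B4, B2–B5
The largest bag has 3 vertices, giving width 2; this decomposition certifies tw(G) ≤ 2. For the lower bound, the 3 vertices {2, 3, 5} are pairwise adjacent, and any tree decomposition puts a clique entirely inside one bag — forcing width ≥ 2. The upper and lower bounds meet at 2, so that is the treewidth.

2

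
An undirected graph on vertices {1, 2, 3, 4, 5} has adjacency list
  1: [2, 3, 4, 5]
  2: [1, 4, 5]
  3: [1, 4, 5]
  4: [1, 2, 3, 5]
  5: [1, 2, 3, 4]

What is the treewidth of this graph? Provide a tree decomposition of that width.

Treewidth 3.
One such decomposition:
Bags: B1 = {1, 3, 4, 5}  B2 = {1, 2, 4, 5}
Tree: B1–B2

Each bag holds 4 vertices, so the decomposition has width 3, which upper-bounds the treewidth. On the other hand G contains the 4-clique {1, 2, 4, 5}. A clique must lie in a single bag of any decomposition, so no decomposition can have width below 3. Combining the bounds, tw(G) = 3.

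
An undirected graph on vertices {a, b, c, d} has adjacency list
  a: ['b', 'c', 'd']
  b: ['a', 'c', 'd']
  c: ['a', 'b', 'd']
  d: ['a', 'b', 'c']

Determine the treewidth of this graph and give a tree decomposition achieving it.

Treewidth 3.
Bags: B1 = {a, b, c, d}
Tree: (single bag)

A single bag containing all 4 vertices is trivially a valid decomposition of width 3. Conversely, {a, b, c, d} is a clique of size 4, and the vertices of any clique must share a bag in every tree decomposition; so some bag has ≥ 4 vertices and tw(G) ≥ 3. Hence tw(G) = 3 exactly.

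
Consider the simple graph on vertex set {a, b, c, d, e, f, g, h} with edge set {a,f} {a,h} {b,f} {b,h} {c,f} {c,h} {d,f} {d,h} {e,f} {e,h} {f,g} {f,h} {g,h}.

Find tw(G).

2

A width-2 tree decomposition is:
Bags: B1 = {e, f, h}  B2 = {f, g, h}  B3 = {c, f, h}  B4 = {d, f, h}  B5 = {a, f, h}  B6 = {b, f, h}
Tree: B1–B2, B2–B3, B3–B4, B4–B5, B5–B6
The largest bag has 3 vertices, giving width 2; this decomposition certifies tw(G) ≤ 2. Conversely, {d, f, h} is a clique of size 3, and the vertices of any clique must share a bag in every tree decomposition; so some bag has ≥ 3 vertices and tw(G) ≥ 2. Hence tw(G) = 2 exactly.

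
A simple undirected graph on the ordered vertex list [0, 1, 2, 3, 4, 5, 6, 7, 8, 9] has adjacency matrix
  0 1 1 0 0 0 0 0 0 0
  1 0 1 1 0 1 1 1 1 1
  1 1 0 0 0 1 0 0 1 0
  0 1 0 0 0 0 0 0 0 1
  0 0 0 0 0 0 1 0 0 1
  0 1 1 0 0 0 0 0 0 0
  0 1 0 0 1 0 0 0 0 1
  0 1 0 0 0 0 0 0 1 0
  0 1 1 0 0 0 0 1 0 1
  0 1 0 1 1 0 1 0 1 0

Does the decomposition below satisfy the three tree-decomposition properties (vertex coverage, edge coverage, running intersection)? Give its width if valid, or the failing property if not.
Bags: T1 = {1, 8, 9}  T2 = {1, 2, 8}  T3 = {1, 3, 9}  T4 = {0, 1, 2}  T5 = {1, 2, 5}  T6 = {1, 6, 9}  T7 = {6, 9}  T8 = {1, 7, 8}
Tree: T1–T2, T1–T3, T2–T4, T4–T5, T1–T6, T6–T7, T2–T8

A tree decomposition must satisfy three properties: every vertex lies in some bag; for every edge, both endpoints lie together in some bag; and for every vertex, the bags containing it form a connected subtree. Here vertex 4 appears in no bag, so the decomposition is invalid.

No — vertex 4 appears in no bag.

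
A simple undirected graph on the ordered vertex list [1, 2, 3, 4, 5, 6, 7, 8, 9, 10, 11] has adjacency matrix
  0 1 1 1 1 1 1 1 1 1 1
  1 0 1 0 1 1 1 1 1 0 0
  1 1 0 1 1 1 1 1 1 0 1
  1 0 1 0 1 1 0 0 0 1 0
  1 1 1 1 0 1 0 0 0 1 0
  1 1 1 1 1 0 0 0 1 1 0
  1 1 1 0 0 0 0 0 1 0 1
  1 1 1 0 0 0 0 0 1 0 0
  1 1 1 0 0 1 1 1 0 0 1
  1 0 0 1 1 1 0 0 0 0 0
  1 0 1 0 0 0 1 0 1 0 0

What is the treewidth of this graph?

A width-4 tree decomposition is:
Bags: B1 = {1, 2, 3, 8, 9}  B2 = {1, 2, 3, 7, 9}  B3 = {1, 2, 3, 6, 9}  B4 = {1, 2, 3, 5, 6}  B5 = {1, 3, 4, 5, 6}  B6 = {1, 4, 5, 6, 10}  B7 = {1, 3, 7, 9, 11}
Tree: B1–B2, B2–B3, B3–B4, B4–B5, B5–B6, B2–B7
Every bag has size at most 5, so the width is 5 − 1 = 4 and tw(G) ≤ 4. For the lower bound, the 5 vertices {1, 4, 5, 6, 10} are pairwise adjacent, and any tree decomposition puts a clique entirely inside one bag — forcing width ≥ 4. The upper and lower bounds meet at 4, so that is the treewidth.

4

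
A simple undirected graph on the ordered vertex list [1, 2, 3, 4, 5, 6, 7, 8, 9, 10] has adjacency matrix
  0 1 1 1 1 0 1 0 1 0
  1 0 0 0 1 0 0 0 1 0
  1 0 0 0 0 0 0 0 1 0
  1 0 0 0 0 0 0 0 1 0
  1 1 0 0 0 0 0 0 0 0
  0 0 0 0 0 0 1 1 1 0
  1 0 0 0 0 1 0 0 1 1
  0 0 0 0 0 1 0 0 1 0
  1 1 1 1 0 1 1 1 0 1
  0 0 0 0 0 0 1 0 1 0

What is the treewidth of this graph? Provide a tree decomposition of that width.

Every bag has size at most 3, so the width is 3 − 1 = 2 and tw(G) ≤ 2. On the other hand G contains the 3-clique {6, 8, 9}. A clique must lie in a single bag of any decomposition, so no decomposition can have width below 2. Hence tw(G) = 2 exactly.

Treewidth 2.
One such decomposition:
Bags: B1 = {1, 7, 9}  B2 = {1, 2, 9}  B3 = {1, 3, 9}  B4 = {6, 7, 9}  B5 = {7, 9, 10}  B6 = {1, 4, 9}  B7 = {6, 8, 9}  B8 = {1, 2, 5}
Tree: B1–B2, B2–B3, B1–B4, B1–B5, B2–B6, B4–B7, B2–B8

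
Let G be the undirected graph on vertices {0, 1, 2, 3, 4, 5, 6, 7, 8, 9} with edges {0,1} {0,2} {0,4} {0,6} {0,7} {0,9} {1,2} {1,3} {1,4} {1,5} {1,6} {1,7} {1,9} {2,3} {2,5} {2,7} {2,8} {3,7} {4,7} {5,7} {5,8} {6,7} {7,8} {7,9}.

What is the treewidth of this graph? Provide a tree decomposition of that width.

Treewidth 3.
One optimal decomposition is:
Bags: B1 = {0, 1, 6, 7}  B2 = {0, 1, 2, 7}  B3 = {1, 2, 3, 7}  B4 = {1, 2, 5, 7}  B5 = {0, 1, 7, 9}  B6 = {0, 1, 4, 7}  B7 = {2, 5, 7, 8}
Tree: B1–B2, B2–B3, B3–B4, B2–B5, B2–B6, B4–B7

The largest bag has 4 vertices, giving width 3; this decomposition certifies tw(G) ≤ 3. Conversely, {2, 5, 7, 8} is a clique of size 4, and the vertices of any clique must share a bag in every tree decomposition; so some bag has ≥ 4 vertices and tw(G) ≥ 3. Therefore the treewidth is 3.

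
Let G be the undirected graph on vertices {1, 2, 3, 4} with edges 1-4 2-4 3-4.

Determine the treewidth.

1

A width-1 tree decomposition is:
Bags: B1 = {1, 4}  B2 = {3, 4}  B3 = {2, 4}
Tree: B1–B2, B1–B3
Every bag has size at most 2, so the width is 2 − 1 = 1 and tw(G) ≤ 1. Any graph with an edge has treewidth ≥ 1, and G has the edge 1–4. Therefore the treewidth is 1.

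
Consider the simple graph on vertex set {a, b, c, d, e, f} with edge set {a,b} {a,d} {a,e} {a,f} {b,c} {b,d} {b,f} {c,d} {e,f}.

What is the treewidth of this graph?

2

A width-2 tree decomposition is:
Bags: B1 = {b, c, d}  B2 = {a, b, d}  B3 = {a, b, f}  B4 = {a, e, f}
Tree: B1–B2, B2–B3, B3–B4
Every bag has size at most 3, so the width is 3 − 1 = 2 and tw(G) ≤ 2. Conversely, {b, c, d} is a clique of size 3, and the vertices of any clique must share a bag in every tree decomposition; so some bag has ≥ 3 vertices and tw(G) ≥ 2. Combining the bounds, tw(G) = 2.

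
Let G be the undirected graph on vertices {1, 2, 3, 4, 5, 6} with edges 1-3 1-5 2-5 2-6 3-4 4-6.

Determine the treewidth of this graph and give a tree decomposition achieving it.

Each bag holds 3 vertices, so the decomposition has width 2, which upper-bounds the treewidth. Since 4–6–2–5–1–3–4 is a cycle in G, G is not acyclic. Forests are exactly the graphs of treewidth ≤ 1, so tw(G) ≥ 2. Hence tw(G) = 2 exactly.

Treewidth 2.
One such decomposition:
Bags: B1 = {2, 4, 6}  B2 = {2, 4, 5}  B3 = {1, 4, 5}  B4 = {1, 3, 4}
Tree: B1–B2, B2–B3, B3–B4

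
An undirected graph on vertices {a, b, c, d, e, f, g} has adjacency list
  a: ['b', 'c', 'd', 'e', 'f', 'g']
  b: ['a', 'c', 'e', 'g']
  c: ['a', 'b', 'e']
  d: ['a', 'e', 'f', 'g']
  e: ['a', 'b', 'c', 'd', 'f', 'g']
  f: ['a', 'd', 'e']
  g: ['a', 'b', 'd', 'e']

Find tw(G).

A width-3 tree decomposition is:
Bags: B1 = {a, d, e, g}  B2 = {a, b, e, g}  B3 = {a, d, e, f}  B4 = {a, b, c, e}
Tree: B1–B2, B1–B3, B2–B4
Each bag holds 4 vertices, so the decomposition has width 3, which upper-bounds the treewidth. For the lower bound, the 4 vertices {a, d, e, g} are pairwise adjacent, and any tree decomposition puts a clique entirely inside one bag — forcing width ≥ 3. Hence tw(G) = 3 exactly.

3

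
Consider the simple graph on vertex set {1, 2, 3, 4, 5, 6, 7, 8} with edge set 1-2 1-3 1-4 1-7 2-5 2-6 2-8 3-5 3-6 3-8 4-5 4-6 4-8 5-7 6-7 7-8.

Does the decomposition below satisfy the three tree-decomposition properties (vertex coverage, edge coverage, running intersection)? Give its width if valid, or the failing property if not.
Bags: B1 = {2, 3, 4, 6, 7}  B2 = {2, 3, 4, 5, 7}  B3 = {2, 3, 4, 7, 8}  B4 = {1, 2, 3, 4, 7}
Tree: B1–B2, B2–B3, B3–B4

Checking the three conditions: (i) the bags cover all of {1, 2, 3, 4, 5, 6, 7, 8}; (ii) for each edge, some bag contains both endpoints; (iii) the bags containing any fixed vertex form a subtree. All hold, so the decomposition is valid with width 5 − 1 = 4.

Yes; width 4.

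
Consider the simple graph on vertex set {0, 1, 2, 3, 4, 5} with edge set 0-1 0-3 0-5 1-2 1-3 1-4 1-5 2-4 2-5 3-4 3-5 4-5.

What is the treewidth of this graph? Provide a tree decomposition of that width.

Treewidth 3.
One optimal decomposition is:
Bags: B1 = {1, 3, 4, 5}  B2 = {1, 2, 4, 5}  B3 = {0, 1, 3, 5}
Tree: B1–B2, B1–B3

The largest bag has 4 vertices, giving width 3; this decomposition certifies tw(G) ≤ 3. For the lower bound, the 4 vertices {1, 2, 4, 5} are pairwise adjacent, and any tree decomposition puts a clique entirely inside one bag — forcing width ≥ 3. The upper and lower bounds meet at 3, so that is the treewidth.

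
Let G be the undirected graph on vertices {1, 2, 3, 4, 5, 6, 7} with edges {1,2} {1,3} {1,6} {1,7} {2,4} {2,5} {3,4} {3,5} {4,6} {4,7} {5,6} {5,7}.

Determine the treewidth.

3

A width-3 tree decomposition is:
Bags: B1 = {1, 4, 5, 7}  B2 = {1, 4, 5, 6}  B3 = {1, 2, 4, 5}  B4 = {1, 3, 4, 5}
Tree: B1–B2, B2–B3, B3–B4
The largest bag has 4 vertices, giving width 3; this decomposition certifies tw(G) ≤ 3. For the lower bound: the 4 vertex sets {5,7}, {1,6}, {4}, {2} are disjoint, each induces a connected subgraph, and every pair is joined by at least one edge of G. Contracting each set to a single vertex therefore yields K_{4} as a minor, and since treewidth is minor-monotone, tw(G) ≥ tw(K_{4}) = 3. Therefore the treewidth is 3.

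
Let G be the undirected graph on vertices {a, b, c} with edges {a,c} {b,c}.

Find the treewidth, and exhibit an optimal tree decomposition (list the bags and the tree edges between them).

Treewidth 1.
One optimal decomposition is:
Bags: B1 = {b, c}  B2 = {a, c}
Tree: B1–B2

The largest bag has 2 vertices, giving width 1; this decomposition certifies tw(G) ≤ 1. Any graph with an edge has treewidth ≥ 1, and G has the edge c–b. Hence tw(G) = 1 exactly.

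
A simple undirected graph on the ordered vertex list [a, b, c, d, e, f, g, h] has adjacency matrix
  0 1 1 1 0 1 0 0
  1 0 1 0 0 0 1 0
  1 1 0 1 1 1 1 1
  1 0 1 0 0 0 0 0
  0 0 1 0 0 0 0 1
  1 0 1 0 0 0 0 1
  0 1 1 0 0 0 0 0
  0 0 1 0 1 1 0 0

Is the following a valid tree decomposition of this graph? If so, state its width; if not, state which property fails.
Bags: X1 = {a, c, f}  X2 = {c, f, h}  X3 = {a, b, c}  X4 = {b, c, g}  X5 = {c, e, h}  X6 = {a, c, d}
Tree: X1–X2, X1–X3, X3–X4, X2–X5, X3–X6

Checking the three conditions: (i) the bags cover all of {a, b, c, d, e, f, g, h}; (ii) for each edge, some bag contains both endpoints; (iii) the bags containing any fixed vertex form a subtree. All hold, so the decomposition is valid with width 3 − 1 = 2.

Yes; width 2.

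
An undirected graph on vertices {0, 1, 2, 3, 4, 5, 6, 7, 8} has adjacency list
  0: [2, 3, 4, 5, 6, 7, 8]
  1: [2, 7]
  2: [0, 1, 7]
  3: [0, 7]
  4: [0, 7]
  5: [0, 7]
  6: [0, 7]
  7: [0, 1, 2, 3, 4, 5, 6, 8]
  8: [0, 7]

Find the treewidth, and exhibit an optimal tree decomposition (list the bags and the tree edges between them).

Every bag has size at most 3, so the width is 3 − 1 = 2 and tw(G) ≤ 2. On the other hand G contains the 3-clique {0, 2, 7}. A clique must lie in a single bag of any decomposition, so no decomposition can have width below 2. The upper and lower bounds meet at 2, so that is the treewidth.

Treewidth 2.
Bags: B1 = {0, 5, 7}  B2 = {0, 4, 7}  B3 = {0, 3, 7}  B4 = {0, 7, 8}  B5 = {0, 2, 7}  B6 = {0, 6, 7}  B7 = {1, 2, 7}
Tree: B1–B2, B2–B3, B3–B4, B2–B5, B5–B6, B5–B7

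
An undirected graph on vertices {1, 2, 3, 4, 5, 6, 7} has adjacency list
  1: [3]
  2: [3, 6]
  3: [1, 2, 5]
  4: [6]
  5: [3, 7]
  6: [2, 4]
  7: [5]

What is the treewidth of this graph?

A width-1 tree decomposition is:
Bags: B1 = {1, 3}  B2 = {3, 5}  B3 = {2, 3}  B4 = {5, 7}  B5 = {2, 6}  B6 = {4, 6}
Tree: B1–B2, B2–B3, B2–B4, B3–B5, B5–B6
The largest bag has 2 vertices, giving width 1; this decomposition certifies tw(G) ≤ 1. Since G has at least one edge (e.g. 1–3), it is not an edgeless graph, so tw(G) ≥ 1. Hence tw(G) = 1 exactly.

1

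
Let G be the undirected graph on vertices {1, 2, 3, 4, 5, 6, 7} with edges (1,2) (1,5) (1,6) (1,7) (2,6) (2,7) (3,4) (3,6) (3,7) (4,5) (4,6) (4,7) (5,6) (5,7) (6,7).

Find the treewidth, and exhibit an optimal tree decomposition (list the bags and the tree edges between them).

Treewidth 3.
One such decomposition:
Bags: B1 = {1, 5, 6, 7}  B2 = {4, 5, 6, 7}  B3 = {1, 2, 6, 7}  B4 = {3, 4, 6, 7}
Tree: B1–B2, B1–B3, B2–B4

Every bag has size at most 4, so the width is 4 − 1 = 3 and tw(G) ≤ 3. On the other hand G contains the 4-clique {1, 2, 6, 7}. A clique must lie in a single bag of any decomposition, so no decomposition can have width below 3. Therefore the treewidth is 3.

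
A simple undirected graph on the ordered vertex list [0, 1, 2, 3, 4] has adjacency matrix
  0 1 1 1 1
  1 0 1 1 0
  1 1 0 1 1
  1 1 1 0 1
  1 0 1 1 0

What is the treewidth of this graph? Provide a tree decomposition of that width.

Each bag holds 4 vertices, so the decomposition has width 3, which upper-bounds the treewidth. Conversely, {0, 1, 2, 3} is a clique of size 4, and the vertices of any clique must share a bag in every tree decomposition; so some bag has ≥ 4 vertices and tw(G) ≥ 3. The upper and lower bounds meet at 3, so that is the treewidth.

Treewidth 3.
One optimal decomposition is:
Bags: B1 = {0, 2, 3, 4}  B2 = {0, 1, 2, 3}
Tree: B1–B2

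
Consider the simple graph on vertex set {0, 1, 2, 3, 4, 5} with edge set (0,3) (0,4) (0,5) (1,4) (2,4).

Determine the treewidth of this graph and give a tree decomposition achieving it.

Every bag has size at most 2, so the width is 2 − 1 = 1 and tw(G) ≤ 1. Any graph with an edge has treewidth ≥ 1, and G has the edge 0–5. Therefore the treewidth is 1.

Treewidth 1.
One such decomposition:
Bags: B1 = {0, 5}  B2 = {0, 3}  B3 = {0, 4}  B4 = {2, 4}  B5 = {1, 4}
Tree: B1–B2, B1–B3, B3–B4, B3–B5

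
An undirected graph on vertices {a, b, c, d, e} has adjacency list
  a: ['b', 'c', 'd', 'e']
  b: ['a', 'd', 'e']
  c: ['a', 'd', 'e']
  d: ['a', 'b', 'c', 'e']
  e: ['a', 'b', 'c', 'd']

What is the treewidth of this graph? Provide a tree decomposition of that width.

Each bag holds 4 vertices, so the decomposition has width 3, which upper-bounds the treewidth. For the lower bound, the 4 vertices {a, c, d, e} are pairwise adjacent, and any tree decomposition puts a clique entirely inside one bag — forcing width ≥ 3. Hence tw(G) = 3 exactly.

Treewidth 3.
One such decomposition:
Bags: B1 = {a, b, d, e}  B2 = {a, c, d, e}
Tree: B1–B2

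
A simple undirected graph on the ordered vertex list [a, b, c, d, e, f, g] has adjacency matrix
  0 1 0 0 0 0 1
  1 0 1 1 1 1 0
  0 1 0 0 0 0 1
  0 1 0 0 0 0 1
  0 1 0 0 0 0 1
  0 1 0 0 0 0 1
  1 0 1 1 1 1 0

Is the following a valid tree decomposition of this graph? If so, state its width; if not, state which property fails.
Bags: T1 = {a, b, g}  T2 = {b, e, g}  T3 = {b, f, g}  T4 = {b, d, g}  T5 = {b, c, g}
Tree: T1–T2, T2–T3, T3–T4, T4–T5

Every vertex of G appears in some bag (union = {a, b, c, d, e, f, g}); every edge is covered by a bag; and for each vertex v the set of bags containing v is connected in the bag tree. The decomposition is therefore valid. The largest bag has 3 vertices, so the width is 2.

Yes; width 2.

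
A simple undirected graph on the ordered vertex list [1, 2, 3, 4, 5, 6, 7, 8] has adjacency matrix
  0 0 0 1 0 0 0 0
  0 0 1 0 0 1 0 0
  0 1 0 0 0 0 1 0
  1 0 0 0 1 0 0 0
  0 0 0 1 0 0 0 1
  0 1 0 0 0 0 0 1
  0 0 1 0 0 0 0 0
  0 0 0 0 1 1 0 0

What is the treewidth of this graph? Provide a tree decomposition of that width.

Each bag holds 2 vertices, so the decomposition has width 1, which upper-bounds the treewidth. Since G has at least one edge (e.g. 1–4), it is not an edgeless graph, so tw(G) ≥ 1. Combining the bounds, tw(G) = 1.

Treewidth 1.
Bags: B1 = {1, 4}  B2 = {4, 5}  B3 = {5, 8}  B4 = {6, 8}  B5 = {2, 6}  B6 = {2, 3}  B7 = {3, 7}
Tree: B1–B2, B2–B3, B3–B4, B4–B5, B5–B6, B6–B7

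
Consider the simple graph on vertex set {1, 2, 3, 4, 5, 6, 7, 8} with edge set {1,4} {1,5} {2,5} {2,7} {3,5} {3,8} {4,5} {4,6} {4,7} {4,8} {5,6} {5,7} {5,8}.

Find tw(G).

A width-2 tree decomposition is:
Bags: B1 = {4, 5, 8}  B2 = {4, 5, 7}  B3 = {3, 5, 8}  B4 = {4, 5, 6}  B5 = {1, 4, 5}  B6 = {2, 5, 7}
Tree: B1–B2, B1–B3, B1–B4, B4–B5, B2–B6
The largest bag has 3 vertices, giving width 2; this decomposition certifies tw(G) ≤ 2. Conversely, {2, 5, 7} is a clique of size 3, and the vertices of any clique must share a bag in every tree decomposition; so some bag has ≥ 3 vertices and tw(G) ≥ 2. Hence tw(G) = 2 exactly.

2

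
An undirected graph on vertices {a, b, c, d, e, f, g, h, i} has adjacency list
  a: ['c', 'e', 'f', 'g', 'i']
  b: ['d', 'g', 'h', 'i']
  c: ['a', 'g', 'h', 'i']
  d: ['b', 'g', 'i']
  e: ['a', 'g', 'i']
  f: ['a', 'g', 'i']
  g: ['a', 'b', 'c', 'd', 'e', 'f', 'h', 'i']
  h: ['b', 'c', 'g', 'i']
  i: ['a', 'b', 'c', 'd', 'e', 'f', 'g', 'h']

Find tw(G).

A width-3 tree decomposition is:
Bags: B1 = {a, f, g, i}  B2 = {a, c, g, i}  B3 = {a, e, g, i}  B4 = {c, g, h, i}  B5 = {b, g, h, i}  B6 = {b, d, g, i}
Tree: B1–B2, B2–B3, B2–B4, B4–B5, B5–B6
Every bag has size at most 4, so the width is 4 − 1 = 3 and tw(G) ≤ 3. Conversely, {b, d, g, i} is a clique of size 4, and the vertices of any clique must share a bag in every tree decomposition; so some bag has ≥ 4 vertices and tw(G) ≥ 3. Hence tw(G) = 3 exactly.

3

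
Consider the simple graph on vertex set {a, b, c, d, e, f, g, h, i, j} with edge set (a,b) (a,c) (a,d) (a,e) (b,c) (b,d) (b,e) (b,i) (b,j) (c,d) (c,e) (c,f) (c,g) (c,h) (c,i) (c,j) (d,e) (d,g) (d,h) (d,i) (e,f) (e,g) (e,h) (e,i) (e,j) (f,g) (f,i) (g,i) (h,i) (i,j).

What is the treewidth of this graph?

A width-4 tree decomposition is:
Bags: B1 = {b, c, d, e, i}  B2 = {c, d, e, g, i}  B3 = {b, c, e, i, j}  B4 = {a, b, c, d, e}  B5 = {c, d, e, h, i}  B6 = {c, e, f, g, i}
Tree: B1–B2, B1–B3, B1–B4, B1–B5, B2–B6
Every bag has size at most 5, so the width is 5 − 1 = 4 and tw(G) ≤ 4. Conversely, {a, b, c, d, e} is a clique of size 5, and the vertices of any clique must share a bag in every tree decomposition; so some bag has ≥ 5 vertices and tw(G) ≥ 4. Therefore the treewidth is 4.

4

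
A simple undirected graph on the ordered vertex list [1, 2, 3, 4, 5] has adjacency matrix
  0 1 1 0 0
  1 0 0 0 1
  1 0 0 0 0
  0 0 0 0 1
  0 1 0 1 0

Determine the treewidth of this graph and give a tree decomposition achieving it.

Treewidth 1.
Bags: B1 = {1, 3}  B2 = {1, 2}  B3 = {2, 5}  B4 = {4, 5}
Tree: B1–B2, B2–B3, B3–B4

Every bag has size at most 2, so the width is 2 − 1 = 1 and tw(G) ≤ 1. Any graph with an edge has treewidth ≥ 1, and G has the edge 1–3. Combining the bounds, tw(G) = 1.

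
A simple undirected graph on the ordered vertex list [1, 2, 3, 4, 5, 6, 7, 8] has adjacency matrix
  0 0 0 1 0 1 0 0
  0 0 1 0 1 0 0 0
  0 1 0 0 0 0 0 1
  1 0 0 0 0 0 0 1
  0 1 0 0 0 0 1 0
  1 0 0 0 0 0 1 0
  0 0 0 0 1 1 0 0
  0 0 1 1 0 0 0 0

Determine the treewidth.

2

A width-2 tree decomposition is:
Bags: B1 = {1, 6, 7}  B2 = {1, 5, 7}  B3 = {1, 2, 5}  B4 = {1, 2, 3}  B5 = {1, 3, 8}  B6 = {1, 4, 8}
Tree: B1–B2, B2–B3, B3–B4, B4–B5, B5–B6
Each bag holds 3 vertices, so the decomposition has width 2, which upper-bounds the treewidth. The edges 1–6–7–5–2–3–8–4–1 form a cycle, so G is not a tree and its treewidth is at least 2. Hence tw(G) = 2 exactly.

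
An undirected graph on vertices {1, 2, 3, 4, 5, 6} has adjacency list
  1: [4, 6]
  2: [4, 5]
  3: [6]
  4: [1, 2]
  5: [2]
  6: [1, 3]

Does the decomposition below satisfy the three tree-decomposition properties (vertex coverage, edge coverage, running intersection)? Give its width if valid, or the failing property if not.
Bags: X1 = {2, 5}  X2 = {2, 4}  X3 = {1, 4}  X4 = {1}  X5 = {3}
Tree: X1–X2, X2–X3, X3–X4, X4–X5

A tree decomposition must satisfy three properties: every vertex lies in some bag; for every edge, both endpoints lie together in some bag; and for every vertex, the bags containing it form a connected subtree. Here vertex 6 appears in no bag, so the decomposition is invalid.

No — vertex 6 appears in no bag.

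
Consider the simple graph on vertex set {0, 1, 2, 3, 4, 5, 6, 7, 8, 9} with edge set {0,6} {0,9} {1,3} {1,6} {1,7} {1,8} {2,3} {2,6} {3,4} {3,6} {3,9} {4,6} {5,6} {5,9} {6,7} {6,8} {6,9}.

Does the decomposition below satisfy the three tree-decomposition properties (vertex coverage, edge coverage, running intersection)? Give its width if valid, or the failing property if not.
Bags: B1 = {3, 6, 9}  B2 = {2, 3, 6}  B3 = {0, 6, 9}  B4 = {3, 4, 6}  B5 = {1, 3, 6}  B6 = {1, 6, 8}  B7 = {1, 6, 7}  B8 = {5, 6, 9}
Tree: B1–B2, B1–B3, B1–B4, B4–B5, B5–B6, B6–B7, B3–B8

Yes; width 2.

Checking the three conditions: (i) the bags cover all of {0, 1, 2, 3, 4, 5, 6, 7, 8, 9}; (ii) for each edge, some bag contains both endpoints; (iii) the bags containing any fixed vertex form a subtree. All hold, so the decomposition is valid with width 3 − 1 = 2.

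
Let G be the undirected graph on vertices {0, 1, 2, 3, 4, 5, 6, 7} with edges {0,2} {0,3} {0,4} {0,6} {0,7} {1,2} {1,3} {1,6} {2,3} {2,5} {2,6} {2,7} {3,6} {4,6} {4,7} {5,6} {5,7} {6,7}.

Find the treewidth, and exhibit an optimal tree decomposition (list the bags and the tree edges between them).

Every bag has size at most 4, so the width is 4 − 1 = 3 and tw(G) ≤ 3. For the lower bound, the 4 vertices {0, 2, 3, 6} are pairwise adjacent, and any tree decomposition puts a clique entirely inside one bag — forcing width ≥ 3. Combining the bounds, tw(G) = 3.

Treewidth 3.
One optimal decomposition is:
Bags: B1 = {1, 2, 3, 6}  B2 = {0, 2, 3, 6}  B3 = {0, 2, 6, 7}  B4 = {2, 5, 6, 7}  B5 = {0, 4, 6, 7}
Tree: B1–B2, B2–B3, B3–B4, B3–B5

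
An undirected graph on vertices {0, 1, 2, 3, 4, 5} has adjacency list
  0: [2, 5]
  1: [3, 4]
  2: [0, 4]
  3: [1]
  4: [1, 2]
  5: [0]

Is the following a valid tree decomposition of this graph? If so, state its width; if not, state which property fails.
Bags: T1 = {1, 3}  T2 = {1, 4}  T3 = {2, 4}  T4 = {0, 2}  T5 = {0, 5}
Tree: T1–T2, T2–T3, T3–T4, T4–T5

Yes; width 1.

Checking the three conditions: (i) the bags cover all of {0, 1, 2, 3, 4, 5}; (ii) for each edge, some bag contains both endpoints; (iii) the bags containing any fixed vertex form a subtree. All hold, so the decomposition is valid with width 2 − 1 = 1.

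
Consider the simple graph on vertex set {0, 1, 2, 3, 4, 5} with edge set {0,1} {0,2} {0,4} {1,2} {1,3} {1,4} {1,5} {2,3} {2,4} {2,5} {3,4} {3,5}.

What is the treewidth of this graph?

3

A width-3 tree decomposition is:
Bags: B1 = {1, 2, 3, 4}  B2 = {1, 2, 3, 5}  B3 = {0, 1, 2, 4}
Tree: B1–B2, B1–B3
Every bag has size at most 4, so the width is 4 − 1 = 3 and tw(G) ≤ 3. On the other hand G contains the 4-clique {0, 1, 2, 4}. A clique must lie in a single bag of any decomposition, so no decomposition can have width below 3. Hence tw(G) = 3 exactly.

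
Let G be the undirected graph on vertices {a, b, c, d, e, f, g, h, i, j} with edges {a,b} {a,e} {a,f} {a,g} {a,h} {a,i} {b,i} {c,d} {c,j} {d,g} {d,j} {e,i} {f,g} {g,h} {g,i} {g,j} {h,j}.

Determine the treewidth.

A width-2 tree decomposition is:
Bags: B1 = {a, e, i}  B2 = {a, g, i}  B3 = {a, f, g}  B4 = {a, g, h}  B5 = {a, b, i}  B6 = {g, h, j}  B7 = {d, g, j}  B8 = {c, d, j}
Tree: B1–B2, B2–B3, B2–B4, B2–B5, B4–B6, B6–B7, B7–B8
Every bag has size at most 3, so the width is 3 − 1 = 2 and tw(G) ≤ 2. On the other hand G contains the 3-clique {d, g, j}. A clique must lie in a single bag of any decomposition, so no decomposition can have width below 2. Therefore the treewidth is 2.

2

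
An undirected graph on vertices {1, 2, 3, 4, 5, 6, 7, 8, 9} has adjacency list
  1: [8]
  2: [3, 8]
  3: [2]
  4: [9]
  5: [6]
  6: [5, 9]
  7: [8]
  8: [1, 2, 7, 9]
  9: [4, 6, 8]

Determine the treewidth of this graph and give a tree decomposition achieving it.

Each bag holds 2 vertices, so the decomposition has width 1, which upper-bounds the treewidth. G has an edge, so its treewidth is at least 1. Therefore the treewidth is 1.

Treewidth 1.
One optimal decomposition is:
Bags: B1 = {7, 8}  B2 = {8, 9}  B3 = {4, 9}  B4 = {6, 9}  B5 = {1, 8}  B6 = {5, 6}  B7 = {2, 8}  B8 = {2, 3}
Tree: B1–B2, B2–B3, B2–B4, B2–B5, B4–B6, B1–B7, B7–B8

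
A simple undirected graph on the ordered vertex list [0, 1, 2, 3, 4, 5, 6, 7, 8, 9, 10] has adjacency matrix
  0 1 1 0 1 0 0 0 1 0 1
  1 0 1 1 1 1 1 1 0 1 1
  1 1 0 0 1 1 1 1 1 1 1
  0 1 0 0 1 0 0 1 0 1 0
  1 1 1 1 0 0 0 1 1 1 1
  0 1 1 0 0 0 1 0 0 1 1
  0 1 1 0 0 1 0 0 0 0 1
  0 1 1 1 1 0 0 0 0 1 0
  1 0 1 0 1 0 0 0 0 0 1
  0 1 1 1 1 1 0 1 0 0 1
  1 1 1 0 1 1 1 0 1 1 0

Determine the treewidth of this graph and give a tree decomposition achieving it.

The largest bag has 5 vertices, giving width 4; this decomposition certifies tw(G) ≤ 4. Conversely, {0, 2, 4, 8, 10} is a clique of size 5, and the vertices of any clique must share a bag in every tree decomposition; so some bag has ≥ 5 vertices and tw(G) ≥ 4. The upper and lower bounds meet at 4, so that is the treewidth.

Treewidth 4.
One such decomposition:
Bags: B1 = {0, 1, 2, 4, 10}  B2 = {0, 2, 4, 8, 10}  B3 = {1, 2, 4, 9, 10}  B4 = {1, 2, 5, 9, 10}  B5 = {1, 2, 5, 6, 10}  B6 = {1, 2, 4, 7, 9}  B7 = {1, 3, 4, 7, 9}
Tree: B1–B2, B1–B3, B3–B4, B4–B5, B3–B6, B6–B7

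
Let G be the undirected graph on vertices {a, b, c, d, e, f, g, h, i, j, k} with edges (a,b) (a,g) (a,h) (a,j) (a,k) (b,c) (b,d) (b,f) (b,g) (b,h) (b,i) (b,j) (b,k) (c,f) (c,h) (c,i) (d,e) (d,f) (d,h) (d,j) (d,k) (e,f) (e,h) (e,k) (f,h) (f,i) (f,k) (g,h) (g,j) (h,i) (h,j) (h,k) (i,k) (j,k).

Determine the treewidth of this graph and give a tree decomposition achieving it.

Treewidth 4.
Bags: B1 = {b, d, f, h, k}  B2 = {b, f, h, i, k}  B3 = {d, e, f, h, k}  B4 = {b, d, h, j, k}  B5 = {a, b, h, j, k}  B6 = {b, c, f, h, i}  B7 = {a, b, g, h, j}
Tree: B1–B2, B1–B3, B1–B4, B4–B5, B2–B6, B5–B7

The largest bag has 5 vertices, giving width 4; this decomposition certifies tw(G) ≤ 4. For the lower bound, the 5 vertices {d, e, f, h, k} are pairwise adjacent, and any tree decomposition puts a clique entirely inside one bag — forcing width ≥ 4. Hence tw(G) = 4 exactly.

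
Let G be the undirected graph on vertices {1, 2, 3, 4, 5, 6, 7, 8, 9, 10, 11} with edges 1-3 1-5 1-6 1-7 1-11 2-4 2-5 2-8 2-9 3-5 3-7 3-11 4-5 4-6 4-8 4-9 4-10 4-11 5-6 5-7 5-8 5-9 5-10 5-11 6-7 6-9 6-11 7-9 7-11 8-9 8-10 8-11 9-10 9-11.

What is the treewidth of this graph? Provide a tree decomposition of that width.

Each bag holds 5 vertices, so the decomposition has width 4, which upper-bounds the treewidth. On the other hand G contains the 5-clique {1, 3, 5, 7, 11}. A clique must lie in a single bag of any decomposition, so no decomposition can have width below 4. The upper and lower bounds meet at 4, so that is the treewidth.

Treewidth 4.
One such decomposition:
Bags: B1 = {2, 4, 5, 8, 9}  B2 = {4, 5, 8, 9, 11}  B3 = {4, 5, 6, 9, 11}  B4 = {5, 6, 7, 9, 11}  B5 = {4, 5, 8, 9, 10}  B6 = {1, 5, 6, 7, 11}  B7 = {1, 3, 5, 7, 11}
Tree: B1–B2, B2–B3, B3–B4, B1–B5, B4–B6, B6–B7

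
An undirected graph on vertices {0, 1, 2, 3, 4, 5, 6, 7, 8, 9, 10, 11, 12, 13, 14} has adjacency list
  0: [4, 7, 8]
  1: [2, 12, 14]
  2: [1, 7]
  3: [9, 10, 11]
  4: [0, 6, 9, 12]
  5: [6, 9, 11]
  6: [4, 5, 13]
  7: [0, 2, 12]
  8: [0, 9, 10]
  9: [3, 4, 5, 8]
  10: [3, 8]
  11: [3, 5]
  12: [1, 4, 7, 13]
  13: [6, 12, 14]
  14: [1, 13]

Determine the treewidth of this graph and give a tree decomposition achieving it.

The largest bag has 4 vertices, giving width 3; this decomposition certifies tw(G) ≤ 3. For the lower bound: the 4 vertex sets {3,10,11}, {5}, {9}, {0,4,6,8} are disjoint, each induces a connected subgraph, and every pair is joined by at least one edge of G. Contracting each set to a single vertex therefore yields K_{4} as a minor, and since treewidth is minor-monotone, tw(G) ≥ tw(K_{4}) = 3. The upper and lower bounds meet at 3, so that is the treewidth.

Treewidth 3.
Bags: B1 = {3, 5, 10, 11}  B2 = {3, 5, 9, 10}  B3 = {5, 8, 9, 10}  B4 = {5, 6, 8, 9}  B5 = {4, 6, 8, 9}  B6 = {0, 4, 6, 8}  B7 = {0, 4, 6, 13}  B8 = {0, 4, 12, 13}  B9 = {0, 7, 12, 13}  B10 = {7, 12, 13, 14}  B11 = {1, 7, 12, 14}  B12 = {1, 2, 7, 14}
Tree: B1–B2, B2–B3, B3–B4, B4–B5, B5–B6, B6–B7, B7–B8, B8–B9, B9–B10, B10–B11, B11–B12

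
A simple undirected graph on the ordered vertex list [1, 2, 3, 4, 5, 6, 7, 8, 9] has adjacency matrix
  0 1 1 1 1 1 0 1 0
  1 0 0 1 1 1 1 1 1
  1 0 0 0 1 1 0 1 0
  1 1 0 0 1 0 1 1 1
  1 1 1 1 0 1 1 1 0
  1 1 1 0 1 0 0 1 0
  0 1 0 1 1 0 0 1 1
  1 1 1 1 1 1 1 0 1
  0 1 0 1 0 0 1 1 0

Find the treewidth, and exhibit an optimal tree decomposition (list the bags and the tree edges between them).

Treewidth 4.
One such decomposition:
Bags: B1 = {1, 2, 4, 5, 8}  B2 = {2, 4, 5, 7, 8}  B3 = {1, 2, 5, 6, 8}  B4 = {1, 3, 5, 6, 8}  B5 = {2, 4, 7, 8, 9}
Tree: B1–B2, B1–B3, B3–B4, B2–B5

Each bag holds 5 vertices, so the decomposition has width 4, which upper-bounds the treewidth. Conversely, {2, 4, 7, 8, 9} is a clique of size 5, and the vertices of any clique must share a bag in every tree decomposition; so some bag has ≥ 5 vertices and tw(G) ≥ 4. Hence tw(G) = 4 exactly.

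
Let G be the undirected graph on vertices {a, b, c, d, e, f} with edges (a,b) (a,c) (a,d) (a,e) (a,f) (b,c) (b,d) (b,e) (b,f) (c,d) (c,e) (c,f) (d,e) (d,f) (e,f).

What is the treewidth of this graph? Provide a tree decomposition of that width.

A single bag containing all 6 vertices is trivially a valid decomposition of width 5. Conversely, {a, b, c, d, e, f} is a clique of size 6, and the vertices of any clique must share a bag in every tree decomposition; so some bag has ≥ 6 vertices and tw(G) ≥ 5. Therefore the treewidth is 5.

Treewidth 5.
One such decomposition:
Bags: B1 = {a, b, c, d, e, f}
Tree: (single bag)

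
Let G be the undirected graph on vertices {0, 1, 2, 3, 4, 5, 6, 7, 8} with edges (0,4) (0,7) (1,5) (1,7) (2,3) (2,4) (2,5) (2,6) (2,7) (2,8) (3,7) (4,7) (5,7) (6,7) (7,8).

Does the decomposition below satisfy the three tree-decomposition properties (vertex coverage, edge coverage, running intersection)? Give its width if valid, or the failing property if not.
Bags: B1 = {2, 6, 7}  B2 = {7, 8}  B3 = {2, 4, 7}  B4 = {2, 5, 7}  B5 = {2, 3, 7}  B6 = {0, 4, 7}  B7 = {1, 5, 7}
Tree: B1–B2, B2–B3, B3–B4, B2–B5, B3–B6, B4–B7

No — edge (2,8) lies in no bag.

A tree decomposition must satisfy three properties: every vertex lies in some bag; for every edge, both endpoints lie together in some bag; and for every vertex, the bags containing it form a connected subtree. Here edge (2,8) lies in no bag, so the decomposition is invalid.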